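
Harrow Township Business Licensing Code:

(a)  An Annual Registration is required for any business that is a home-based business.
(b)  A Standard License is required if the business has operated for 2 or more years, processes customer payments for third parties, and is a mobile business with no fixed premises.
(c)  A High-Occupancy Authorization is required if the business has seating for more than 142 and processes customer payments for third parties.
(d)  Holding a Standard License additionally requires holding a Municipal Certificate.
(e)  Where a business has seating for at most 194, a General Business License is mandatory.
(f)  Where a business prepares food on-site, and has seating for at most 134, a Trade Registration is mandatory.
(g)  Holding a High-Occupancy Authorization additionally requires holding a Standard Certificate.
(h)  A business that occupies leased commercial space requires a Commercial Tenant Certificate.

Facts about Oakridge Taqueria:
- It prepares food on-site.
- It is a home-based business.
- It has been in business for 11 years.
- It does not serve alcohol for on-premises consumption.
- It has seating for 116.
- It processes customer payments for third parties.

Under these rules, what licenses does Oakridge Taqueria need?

(a) is a home-based business → Annual Registration required.
(b) years in business 11 ≥ 2; processes customer payments for third parties; is a home-based business (not: is a mobile business with no fixed premises) → Standard License not required.
(c) seating 116 ≤ 142; processes customer payments for third parties → High-Occupancy Authorization not required.
(d) Standard License is not required → no effect.
(e) seating 116 ≤ 194 → General Business License required.
(f) prepares food on-site; seating 116 ≤ 134 → Trade Registration required.
(g) High-Occupancy Authorization is not required → no effect.
(h) is a home-based business (not: occupies leased commercial space) → Commercial Tenant Certificate not required.

Annual Registration, General Business License, Trade Registration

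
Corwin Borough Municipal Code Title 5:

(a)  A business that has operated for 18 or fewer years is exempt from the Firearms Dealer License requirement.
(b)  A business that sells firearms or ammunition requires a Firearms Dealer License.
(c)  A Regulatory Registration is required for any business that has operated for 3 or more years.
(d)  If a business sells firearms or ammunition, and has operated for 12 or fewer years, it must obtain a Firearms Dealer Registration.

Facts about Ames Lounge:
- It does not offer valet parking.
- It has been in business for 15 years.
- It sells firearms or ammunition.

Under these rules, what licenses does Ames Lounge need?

Regulatory Registration

(a) years in business 15 ≤ 18 → exempt from Firearms Dealer License.
(b) sells firearms or ammunition → Firearms Dealer License required.
(c) years in business 15 ≥ 3 → Regulatory Registration required.
(d) sells firearms or ammunition; years in business 15 > 12 → Firearms Dealer Registration not required.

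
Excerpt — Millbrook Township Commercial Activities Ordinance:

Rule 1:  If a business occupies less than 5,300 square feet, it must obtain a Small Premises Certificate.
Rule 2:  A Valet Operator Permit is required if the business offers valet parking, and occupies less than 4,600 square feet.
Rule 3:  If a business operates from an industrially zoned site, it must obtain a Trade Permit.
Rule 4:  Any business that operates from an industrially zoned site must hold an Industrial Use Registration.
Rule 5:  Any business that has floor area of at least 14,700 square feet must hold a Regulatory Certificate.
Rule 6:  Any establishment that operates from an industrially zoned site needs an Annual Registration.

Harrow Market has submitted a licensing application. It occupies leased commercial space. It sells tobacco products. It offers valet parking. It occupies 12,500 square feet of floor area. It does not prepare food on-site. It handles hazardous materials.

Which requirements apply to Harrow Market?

Rule 1: floor area 12,500 square feet ≥ 5,300 square feet → Small Premises Certificate not required.
Rule 2: offers valet parking; floor area 12,500 square feet ≥ 4,600 square feet → Valet Operator Permit not required.
Rule 3: occupies leased commercial space (not: operates from an industrially zoned site) → Trade Permit not required.
Rule 4: occupies leased commercial space (not: operates from an industrially zoned site) → Industrial Use Registration not required.
Rule 5: floor area 12,500 square feet < 14,700 square feet → Regulatory Certificate not required.
Rule 6: occupies leased commercial space (not: operates from an industrially zoned site) → Annual Registration not required.

None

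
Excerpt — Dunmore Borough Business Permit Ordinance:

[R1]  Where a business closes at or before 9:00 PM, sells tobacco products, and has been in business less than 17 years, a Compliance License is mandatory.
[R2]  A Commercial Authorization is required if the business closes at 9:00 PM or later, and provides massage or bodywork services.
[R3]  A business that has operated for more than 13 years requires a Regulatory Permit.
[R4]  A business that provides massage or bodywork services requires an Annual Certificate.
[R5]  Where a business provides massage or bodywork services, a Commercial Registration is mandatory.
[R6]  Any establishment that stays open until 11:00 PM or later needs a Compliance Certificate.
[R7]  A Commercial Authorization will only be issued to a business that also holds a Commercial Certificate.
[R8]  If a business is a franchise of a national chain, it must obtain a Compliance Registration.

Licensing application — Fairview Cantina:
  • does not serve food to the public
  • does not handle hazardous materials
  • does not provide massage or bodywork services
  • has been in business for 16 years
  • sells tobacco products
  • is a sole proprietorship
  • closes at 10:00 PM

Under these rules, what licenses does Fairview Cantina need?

[R1] closes 10:00 PM, after 9:00 PM; sells tobacco products; years in business 16 < 17 → Compliance License not required.
[R2] closes 10:00 PM, after 9:00 PM; does not provide massage or bodywork services → Commercial Authorization not required.
[R3] years in business 16 > 13 → Regulatory Permit required.
[R4] does not provide massage or bodywork services → Annual Certificate not required.
[R5] does not provide massage or bodywork services → Commercial Registration not required.
[R6] closes 10:00 PM, at/before 11:00 PM → Compliance Certificate not required.
[R7] Commercial Authorization is not required → no effect.
[R8] is a sole proprietorship (not: is a franchise of a national chain) → Compliance Registration not required.

Regulatory Permit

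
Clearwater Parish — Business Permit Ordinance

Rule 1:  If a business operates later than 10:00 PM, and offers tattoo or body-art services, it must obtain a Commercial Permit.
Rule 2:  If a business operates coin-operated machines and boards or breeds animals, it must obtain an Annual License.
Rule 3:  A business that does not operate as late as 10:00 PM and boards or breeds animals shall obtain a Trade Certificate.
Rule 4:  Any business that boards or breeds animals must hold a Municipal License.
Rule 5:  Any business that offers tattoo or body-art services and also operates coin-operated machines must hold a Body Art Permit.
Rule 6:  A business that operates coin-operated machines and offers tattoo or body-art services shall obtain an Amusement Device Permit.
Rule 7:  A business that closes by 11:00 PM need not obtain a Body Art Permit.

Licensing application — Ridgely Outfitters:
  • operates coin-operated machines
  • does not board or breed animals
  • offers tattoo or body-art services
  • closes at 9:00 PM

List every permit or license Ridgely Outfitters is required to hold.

Rule 1: closes 9:00 PM, at/before 10:00 PM; offers tattoo or body-art services → Commercial Permit not required.
Rule 2: operates coin-operated machines; does not board or breed animals → Annual License not required.
Rule 3: closes 9:00 PM, at/before 10:00 PM; does not board or breed animals → Trade Certificate not required.
Rule 4: does not board or breed animals → Municipal License not required.
Rule 5: offers tattoo or body-art services; operates coin-operated machines → Body Art Permit required.
Rule 6: operates coin-operated machines; offers tattoo or body-art services → Amusement Device Permit required.
Rule 7: closes 9:00 PM, at/before 11:00 PM → exempt from Body Art Permit.

Amusement Device Permit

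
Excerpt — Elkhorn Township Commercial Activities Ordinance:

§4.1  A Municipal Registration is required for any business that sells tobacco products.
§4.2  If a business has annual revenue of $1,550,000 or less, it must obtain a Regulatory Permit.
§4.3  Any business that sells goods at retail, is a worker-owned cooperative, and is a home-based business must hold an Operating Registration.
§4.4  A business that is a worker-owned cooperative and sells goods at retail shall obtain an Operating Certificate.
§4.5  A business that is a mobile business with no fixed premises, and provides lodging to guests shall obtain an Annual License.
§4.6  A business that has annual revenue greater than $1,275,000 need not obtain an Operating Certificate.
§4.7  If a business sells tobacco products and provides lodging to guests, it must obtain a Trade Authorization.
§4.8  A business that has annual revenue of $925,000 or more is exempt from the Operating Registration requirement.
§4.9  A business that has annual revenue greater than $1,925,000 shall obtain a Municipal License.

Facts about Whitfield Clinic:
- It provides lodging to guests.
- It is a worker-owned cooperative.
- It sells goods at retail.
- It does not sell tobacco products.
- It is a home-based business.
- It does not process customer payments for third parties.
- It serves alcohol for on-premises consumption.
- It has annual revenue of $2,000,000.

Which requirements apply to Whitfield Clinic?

§4.1 does not sell tobacco products → Municipal Registration not required.
§4.2 revenue $2,000,000 > $1,550,000 → Regulatory Permit not required.
§4.3 sells goods at retail; is a worker-owned cooperative; is a home-based business → Operating Registration required.
§4.4 is a worker-owned cooperative; sells goods at retail → Operating Certificate required.
§4.5 is a home-based business (not: is a mobile business with no fixed premises); provides lodging to guests → Annual License not required.
§4.6 revenue $2,000,000 > $1,275,000 → exempt from Operating Certificate.
§4.7 does not sell tobacco products; provides lodging to guests → Trade Authorization not required.
§4.8 revenue $2,000,000 ≥ $925,000 → exempt from Operating Registration.
§4.9 revenue $2,000,000 > $1,925,000 → Municipal License required.

Municipal License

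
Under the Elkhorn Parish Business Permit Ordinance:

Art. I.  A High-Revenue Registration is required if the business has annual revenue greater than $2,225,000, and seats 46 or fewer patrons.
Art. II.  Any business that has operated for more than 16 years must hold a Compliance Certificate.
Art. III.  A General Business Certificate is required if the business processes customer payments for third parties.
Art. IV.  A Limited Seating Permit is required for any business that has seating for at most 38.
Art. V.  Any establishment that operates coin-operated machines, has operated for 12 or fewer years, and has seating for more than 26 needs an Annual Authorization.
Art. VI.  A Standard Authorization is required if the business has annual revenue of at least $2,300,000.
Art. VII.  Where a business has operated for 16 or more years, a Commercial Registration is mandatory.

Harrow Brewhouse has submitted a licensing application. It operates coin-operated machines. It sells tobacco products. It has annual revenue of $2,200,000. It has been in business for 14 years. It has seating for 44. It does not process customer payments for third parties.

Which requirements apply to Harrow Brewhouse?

Art. I. revenue $2,200,000 ≤ $2,225,000; seating 44 ≤ 46 → High-Revenue Registration not required.
Art. II. years in business 14 ≤ 16 → Compliance Certificate not required.
Art. III. does not process customer payments for third parties → General Business Certificate not required.
Art. IV. seating 44 > 38 → Limited Seating Permit not required.
Art. V. operates coin-operated machines; years in business 14 > 12; seating 44 > 26 → Annual Authorization not required.
Art. VI. revenue $2,200,000 < $2,300,000 → Standard Authorization not required.
Art. VII. years in business 14 < 16 → Commercial Registration not required.

None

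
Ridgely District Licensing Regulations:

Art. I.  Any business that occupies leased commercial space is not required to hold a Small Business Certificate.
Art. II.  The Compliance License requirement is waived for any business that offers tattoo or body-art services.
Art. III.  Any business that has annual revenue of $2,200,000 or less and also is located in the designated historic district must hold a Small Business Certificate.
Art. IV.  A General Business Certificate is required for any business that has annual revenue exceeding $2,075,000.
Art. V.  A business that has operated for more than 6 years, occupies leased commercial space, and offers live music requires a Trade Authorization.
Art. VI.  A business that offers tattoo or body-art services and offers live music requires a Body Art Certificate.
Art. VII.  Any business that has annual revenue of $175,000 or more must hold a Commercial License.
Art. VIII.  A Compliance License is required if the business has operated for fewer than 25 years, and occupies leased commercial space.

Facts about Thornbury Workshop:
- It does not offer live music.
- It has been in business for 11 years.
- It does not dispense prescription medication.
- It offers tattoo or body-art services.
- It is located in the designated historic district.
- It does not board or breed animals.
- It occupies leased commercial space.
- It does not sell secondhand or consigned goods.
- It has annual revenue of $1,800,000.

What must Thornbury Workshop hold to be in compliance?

Commercial License

Art. I. occupies leased commercial space → exempt from Small Business Certificate.
Art. II. offers tattoo or body-art services → exempt from Compliance License.
Art. III. revenue $1,800,000 ≤ $2,200,000; is located in the designated historic district → Small Business Certificate required.
Art. IV. revenue $1,800,000 ≤ $2,075,000 → General Business Certificate not required.
Art. V. years in business 11 > 6; occupies leased commercial space; does not offer live music → Trade Authorization not required.
Art. VI. offers tattoo or body-art services; does not offer live music → Body Art Certificate not required.
Art. VII. revenue $1,800,000 ≥ $175,000 → Commercial License required.
Art. VIII. years in business 11 < 25; occupies leased commercial space → Compliance License required.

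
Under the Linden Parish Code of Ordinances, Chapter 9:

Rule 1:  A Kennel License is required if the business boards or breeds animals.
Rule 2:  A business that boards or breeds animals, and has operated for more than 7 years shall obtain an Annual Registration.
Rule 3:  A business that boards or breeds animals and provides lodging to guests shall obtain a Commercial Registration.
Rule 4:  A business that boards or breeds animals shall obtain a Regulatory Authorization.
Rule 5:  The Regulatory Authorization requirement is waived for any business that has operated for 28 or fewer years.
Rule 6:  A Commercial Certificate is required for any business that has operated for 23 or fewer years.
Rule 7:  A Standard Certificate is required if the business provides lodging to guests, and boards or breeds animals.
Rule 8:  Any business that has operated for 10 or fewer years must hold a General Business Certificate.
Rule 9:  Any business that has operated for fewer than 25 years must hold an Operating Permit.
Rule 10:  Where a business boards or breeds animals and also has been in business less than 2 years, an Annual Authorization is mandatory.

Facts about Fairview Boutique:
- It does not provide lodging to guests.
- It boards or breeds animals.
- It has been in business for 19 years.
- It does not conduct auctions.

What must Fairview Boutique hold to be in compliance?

Rule 1: boards or breeds animals → Kennel License required.
Rule 2: boards or breeds animals; years in business 19 > 7 → Annual Registration required.
Rule 3: boards or breeds animals; does not provide lodging to guests → Commercial Registration not required.
Rule 4: boards or breeds animals → Regulatory Authorization required.
Rule 5: years in business 19 ≤ 28 → exempt from Regulatory Authorization.
Rule 6: years in business 19 ≤ 23 → Commercial Certificate required.
Rule 7: does not provide lodging to guests; boards or breeds animals → Standard Certificate not required.
Rule 8: years in business 19 > 10 → General Business Certificate not required.
Rule 9: years in business 19 < 25 → Operating Permit required.
Rule 10: boards or breeds animals; years in business 19 ≥ 2 → Annual Authorization not required.

Annual Registration, Commercial Certificate, Kennel License, Operating Permit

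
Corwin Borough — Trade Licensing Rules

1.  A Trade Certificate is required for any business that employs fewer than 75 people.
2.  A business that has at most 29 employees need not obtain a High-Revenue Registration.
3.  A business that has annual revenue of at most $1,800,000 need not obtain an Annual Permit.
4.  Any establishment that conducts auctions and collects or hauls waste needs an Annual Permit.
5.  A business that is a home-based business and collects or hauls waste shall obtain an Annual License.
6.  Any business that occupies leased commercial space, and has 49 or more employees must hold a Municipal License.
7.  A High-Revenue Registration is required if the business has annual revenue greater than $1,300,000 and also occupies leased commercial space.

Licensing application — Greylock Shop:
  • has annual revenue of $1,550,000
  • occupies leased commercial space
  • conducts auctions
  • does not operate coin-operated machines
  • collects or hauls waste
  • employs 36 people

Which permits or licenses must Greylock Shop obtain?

1. employees 36 < 75 → Trade Certificate required.
2. employees 36 > 29 → High-Revenue Registration exemption does not apply.
3. revenue $1,550,000 ≤ $1,800,000 → exempt from Annual Permit.
4. conducts auctions; collects or hauls waste → Annual Permit required.
5. occupies leased commercial space (not: is a home-based business); collects or hauls waste → Annual License not required.
6. occupies leased commercial space; employees 36 < 49 → Municipal License not required.
7. revenue $1,550,000 > $1,300,000; occupies leased commercial space → High-Revenue Registration required.

High-Revenue Registration, Trade Certificate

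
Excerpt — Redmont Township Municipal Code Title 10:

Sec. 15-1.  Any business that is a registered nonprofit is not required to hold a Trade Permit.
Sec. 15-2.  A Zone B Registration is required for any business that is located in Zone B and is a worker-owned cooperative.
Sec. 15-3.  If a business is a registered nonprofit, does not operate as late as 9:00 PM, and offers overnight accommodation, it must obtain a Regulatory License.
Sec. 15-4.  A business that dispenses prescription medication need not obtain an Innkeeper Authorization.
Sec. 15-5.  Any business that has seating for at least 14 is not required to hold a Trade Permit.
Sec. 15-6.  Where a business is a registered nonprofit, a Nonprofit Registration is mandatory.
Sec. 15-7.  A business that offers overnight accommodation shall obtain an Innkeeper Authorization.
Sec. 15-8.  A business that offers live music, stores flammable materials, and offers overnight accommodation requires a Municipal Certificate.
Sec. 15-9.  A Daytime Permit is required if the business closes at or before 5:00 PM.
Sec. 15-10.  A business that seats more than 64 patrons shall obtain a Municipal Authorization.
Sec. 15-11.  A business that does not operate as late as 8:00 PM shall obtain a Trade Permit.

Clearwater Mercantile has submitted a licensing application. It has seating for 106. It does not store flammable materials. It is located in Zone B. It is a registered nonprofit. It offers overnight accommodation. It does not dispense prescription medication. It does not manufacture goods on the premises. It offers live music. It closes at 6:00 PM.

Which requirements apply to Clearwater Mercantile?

Innkeeper Authorization, Municipal Authorization, Nonprofit Registration, Regulatory License

Sec. 15-1. is a registered nonprofit → exempt from Trade Permit.
Sec. 15-2. is located in Zone B; is a registered nonprofit (not: is a worker-owned cooperative) → Zone B Registration not required.
Sec. 15-3. is a registered nonprofit; closes 6:00 PM, at/before 9:00 PM; offers overnight accommodation → Regulatory License required.
Sec. 15-4. does not dispense prescription medication → Innkeeper Authorization exemption does not apply.
Sec. 15-5. seating 106 ≥ 14 → exempt from Trade Permit.
Sec. 15-6. is a registered nonprofit → Nonprofit Registration required.
Sec. 15-7. offers overnight accommodation → Innkeeper Authorization required.
Sec. 15-8. offers live music; does not store flammable materials; offers overnight accommodation → Municipal Certificate not required.
Sec. 15-9. closes 6:00 PM, after 5:00 PM → Daytime Permit not required.
Sec. 15-10. seating 106 > 64 → Municipal Authorization required.
Sec. 15-11. closes 6:00 PM, at/before 8:00 PM → Trade Permit required.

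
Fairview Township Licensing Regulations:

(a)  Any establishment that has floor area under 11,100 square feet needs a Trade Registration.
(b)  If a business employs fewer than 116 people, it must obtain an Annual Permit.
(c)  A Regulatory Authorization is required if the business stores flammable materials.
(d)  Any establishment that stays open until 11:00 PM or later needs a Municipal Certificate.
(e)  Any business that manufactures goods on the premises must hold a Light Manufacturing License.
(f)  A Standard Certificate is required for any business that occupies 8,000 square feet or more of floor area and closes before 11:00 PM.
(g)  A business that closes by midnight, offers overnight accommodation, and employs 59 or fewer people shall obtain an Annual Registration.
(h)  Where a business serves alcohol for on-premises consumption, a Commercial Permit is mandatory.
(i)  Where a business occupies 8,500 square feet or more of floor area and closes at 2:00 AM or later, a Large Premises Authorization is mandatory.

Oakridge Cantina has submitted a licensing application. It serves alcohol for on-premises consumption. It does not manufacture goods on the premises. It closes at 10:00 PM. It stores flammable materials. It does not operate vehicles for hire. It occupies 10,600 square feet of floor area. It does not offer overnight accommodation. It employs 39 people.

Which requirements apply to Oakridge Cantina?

(a) floor area 10,600 square feet < 11,100 square feet → Trade Registration required.
(b) employees 39 < 116 → Annual Permit required.
(c) stores flammable materials → Regulatory Authorization required.
(d) closes 10:00 PM, at/before 11:00 PM → Municipal Certificate not required.
(e) does not manufacture goods on the premises → Light Manufacturing License not required.
(f) floor area 10,600 square feet ≥ 8,000 square feet; closes 10:00 PM, at/before 11:00 PM → Standard Certificate required.
(g) closes 10:00 PM, at/before midnight; does not offer overnight accommodation; employees 39 ≤ 59 → Annual Registration not required.
(h) serves alcohol for on-premises consumption → Commercial Permit required.
(i) floor area 10,600 square feet ≥ 8,500 square feet; closes 10:00 PM, at/before 2:00 AM → Large Premises Authorization not required.

Annual Permit, Commercial Permit, Regulatory Authorization, Standard Certificate, Trade Registration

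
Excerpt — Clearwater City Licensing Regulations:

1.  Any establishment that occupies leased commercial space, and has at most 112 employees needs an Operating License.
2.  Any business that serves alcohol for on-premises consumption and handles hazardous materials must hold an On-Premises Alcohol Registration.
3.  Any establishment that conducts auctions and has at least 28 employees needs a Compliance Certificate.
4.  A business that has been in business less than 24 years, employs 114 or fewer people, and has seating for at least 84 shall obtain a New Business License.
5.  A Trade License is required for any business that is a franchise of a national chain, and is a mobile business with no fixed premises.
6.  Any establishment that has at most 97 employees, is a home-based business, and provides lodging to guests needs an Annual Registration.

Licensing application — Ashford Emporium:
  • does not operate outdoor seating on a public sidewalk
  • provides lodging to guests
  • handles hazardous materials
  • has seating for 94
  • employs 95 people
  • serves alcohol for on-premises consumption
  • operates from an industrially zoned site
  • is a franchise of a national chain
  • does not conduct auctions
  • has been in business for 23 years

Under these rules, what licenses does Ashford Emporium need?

1. operates from an industrially zoned site (not: occupies leased commercial space); employees 95 ≤ 112 → Operating License not required.
2. serves alcohol for on-premises consumption; handles hazardous materials → On-Premises Alcohol Registration required.
3. does not conduct auctions; employees 95 ≥ 28 → Compliance Certificate not required.
4. years in business 23 < 24; employees 95 ≤ 114; seating 94 ≥ 84 → New Business License required.
5. is a franchise of a national chain; operates from an industrially zoned site (not: is a mobile business with no fixed premises) → Trade License not required.
6. employees 95 ≤ 97; operates from an industrially zoned site (not: is a home-based business); provides lodging to guests → Annual Registration not required.

New Business License, On-Premises Alcohol Registration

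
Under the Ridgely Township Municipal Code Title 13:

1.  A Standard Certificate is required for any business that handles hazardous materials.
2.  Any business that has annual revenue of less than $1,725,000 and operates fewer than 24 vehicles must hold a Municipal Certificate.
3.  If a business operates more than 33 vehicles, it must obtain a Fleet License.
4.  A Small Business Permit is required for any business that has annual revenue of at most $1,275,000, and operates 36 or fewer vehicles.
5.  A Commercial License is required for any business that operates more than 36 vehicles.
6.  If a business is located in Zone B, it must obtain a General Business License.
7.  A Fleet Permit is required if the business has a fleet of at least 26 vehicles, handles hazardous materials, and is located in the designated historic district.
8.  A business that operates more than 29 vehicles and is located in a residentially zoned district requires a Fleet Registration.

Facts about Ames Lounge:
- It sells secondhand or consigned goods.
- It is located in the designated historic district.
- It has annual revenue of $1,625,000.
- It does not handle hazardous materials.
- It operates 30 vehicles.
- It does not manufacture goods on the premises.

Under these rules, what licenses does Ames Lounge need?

1. does not handle hazardous materials → Standard Certificate not required.
2. revenue $1,625,000 < $1,725,000; vehicles 30 ≥ 24 → Municipal Certificate not required.
3. vehicles 30 ≤ 33 → Fleet License not required.
4. revenue $1,625,000 > $1,275,000; vehicles 30 ≤ 36 → Small Business Permit not required.
5. vehicles 30 ≤ 36 → Commercial License not required.
6. is located in the designated historic district (not: is located in Zone B) → General Business License not required.
7. vehicles 30 ≥ 26; does not handle hazardous materials; is located in the designated historic district → Fleet Permit not required.
8. vehicles 30 > 29; is located in the designated historic district (not: is located in a residentially zoned district) → Fleet Registration not required.

None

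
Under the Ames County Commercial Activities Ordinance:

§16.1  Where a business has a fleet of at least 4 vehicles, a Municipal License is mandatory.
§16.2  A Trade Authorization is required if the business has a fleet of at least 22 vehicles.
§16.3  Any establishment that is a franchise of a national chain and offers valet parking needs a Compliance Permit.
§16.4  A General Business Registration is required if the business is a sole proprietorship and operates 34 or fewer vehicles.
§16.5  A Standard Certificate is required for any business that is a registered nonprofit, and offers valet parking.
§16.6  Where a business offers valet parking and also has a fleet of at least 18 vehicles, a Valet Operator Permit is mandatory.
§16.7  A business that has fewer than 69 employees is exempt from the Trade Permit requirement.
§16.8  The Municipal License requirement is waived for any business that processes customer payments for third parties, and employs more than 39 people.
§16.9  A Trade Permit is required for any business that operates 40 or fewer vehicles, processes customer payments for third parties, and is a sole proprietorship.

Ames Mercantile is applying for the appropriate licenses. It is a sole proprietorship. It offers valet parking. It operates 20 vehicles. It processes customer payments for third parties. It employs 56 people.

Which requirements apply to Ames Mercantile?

§16.1 vehicles 20 ≥ 4 → Municipal License required.
§16.2 vehicles 20 < 22 → Trade Authorization not required.
§16.3 is a sole proprietorship (not: is a franchise of a national chain); offers valet parking → Compliance Permit not required.
§16.4 is a sole proprietorship; vehicles 20 ≤ 34 → General Business Registration required.
§16.5 is a sole proprietorship (not: is a registered nonprofit); offers valet parking → Standard Certificate not required.
§16.6 offers valet parking; vehicles 20 ≥ 18 → Valet Operator Permit required.
§16.7 employees 56 < 69 → exempt from Trade Permit.
§16.8 processes customer payments for third parties; employees 56 > 39 → exempt from Municipal License.
§16.9 vehicles 20 ≤ 40; processes customer payments for third parties; is a sole proprietorship → Trade Permit required.

General Business Registration, Valet Operator Permit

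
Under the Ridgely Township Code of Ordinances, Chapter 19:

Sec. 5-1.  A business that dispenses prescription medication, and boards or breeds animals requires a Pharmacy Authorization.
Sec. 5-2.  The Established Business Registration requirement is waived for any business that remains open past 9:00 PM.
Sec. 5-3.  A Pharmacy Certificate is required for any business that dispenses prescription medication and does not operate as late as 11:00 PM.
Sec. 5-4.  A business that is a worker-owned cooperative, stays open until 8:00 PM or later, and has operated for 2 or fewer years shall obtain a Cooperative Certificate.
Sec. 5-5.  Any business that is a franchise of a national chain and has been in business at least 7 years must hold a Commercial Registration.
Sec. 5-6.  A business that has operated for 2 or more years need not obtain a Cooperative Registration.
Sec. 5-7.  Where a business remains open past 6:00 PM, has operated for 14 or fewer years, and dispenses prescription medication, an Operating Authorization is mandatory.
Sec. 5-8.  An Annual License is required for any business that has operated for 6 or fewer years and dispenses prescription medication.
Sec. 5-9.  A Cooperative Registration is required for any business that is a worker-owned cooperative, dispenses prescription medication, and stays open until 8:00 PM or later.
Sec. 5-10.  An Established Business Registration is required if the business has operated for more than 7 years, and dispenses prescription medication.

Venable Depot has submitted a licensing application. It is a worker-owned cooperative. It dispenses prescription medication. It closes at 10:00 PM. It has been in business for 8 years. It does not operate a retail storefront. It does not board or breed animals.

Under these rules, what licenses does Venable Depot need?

Operating Authorization, Pharmacy Certificate

Sec. 5-1. dispenses prescription medication; does not board or breed animals → Pharmacy Authorization not required.
Sec. 5-2. closes 10:00 PM, after 9:00 PM → exempt from Established Business Registration.
Sec. 5-3. dispenses prescription medication; closes 10:00 PM, at/before 11:00 PM → Pharmacy Certificate required.
Sec. 5-4. is a worker-owned cooperative; closes 10:00 PM, after 8:00 PM; years in business 8 > 2 → Cooperative Certificate not required.
Sec. 5-5. is a worker-owned cooperative (not: is a franchise of a national chain); years in business 8 ≥ 7 → Commercial Registration not required.
Sec. 5-6. years in business 8 ≥ 2 → exempt from Cooperative Registration.
Sec. 5-7. closes 10:00 PM, after 6:00 PM; years in business 8 ≤ 14; dispenses prescription medication → Operating Authorization required.
Sec. 5-8. years in business 8 > 6; dispenses prescription medication → Annual License not required.
Sec. 5-9. is a worker-owned cooperative; dispenses prescription medication; closes 10:00 PM, after 8:00 PM → Cooperative Registration required.
Sec. 5-10. years in business 8 > 7; dispenses prescription medication → Established Business Registration required.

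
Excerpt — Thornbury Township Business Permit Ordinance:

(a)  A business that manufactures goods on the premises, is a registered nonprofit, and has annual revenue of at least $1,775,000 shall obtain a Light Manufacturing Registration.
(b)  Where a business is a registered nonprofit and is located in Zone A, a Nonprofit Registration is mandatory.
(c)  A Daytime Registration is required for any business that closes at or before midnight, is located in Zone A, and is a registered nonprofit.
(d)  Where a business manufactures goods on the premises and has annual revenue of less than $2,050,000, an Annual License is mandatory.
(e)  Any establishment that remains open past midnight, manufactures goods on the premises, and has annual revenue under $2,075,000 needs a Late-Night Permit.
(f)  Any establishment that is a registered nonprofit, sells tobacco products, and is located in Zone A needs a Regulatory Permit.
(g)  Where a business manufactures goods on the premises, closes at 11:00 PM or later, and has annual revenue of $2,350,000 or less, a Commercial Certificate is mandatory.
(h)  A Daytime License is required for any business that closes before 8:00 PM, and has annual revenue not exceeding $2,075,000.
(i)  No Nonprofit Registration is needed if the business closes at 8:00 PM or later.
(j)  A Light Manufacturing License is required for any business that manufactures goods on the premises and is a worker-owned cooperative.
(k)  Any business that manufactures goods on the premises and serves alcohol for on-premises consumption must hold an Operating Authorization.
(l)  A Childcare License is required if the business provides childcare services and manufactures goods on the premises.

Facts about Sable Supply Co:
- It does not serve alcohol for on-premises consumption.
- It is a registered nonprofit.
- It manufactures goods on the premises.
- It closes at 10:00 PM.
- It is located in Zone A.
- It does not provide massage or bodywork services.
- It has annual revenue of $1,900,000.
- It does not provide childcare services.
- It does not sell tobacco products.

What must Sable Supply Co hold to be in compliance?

(a) manufactures goods on the premises; is a registered nonprofit; revenue $1,900,000 ≥ $1,775,000 → Light Manufacturing Registration required.
(b) is a registered nonprofit; is located in Zone A → Nonprofit Registration required.
(c) closes 10:00 PM, at/before midnight; is located in Zone A; is a registered nonprofit → Daytime Registration required.
(d) manufactures goods on the premises; revenue $1,900,000 < $2,050,000 → Annual License required.
(e) closes 10:00 PM, at/before midnight; manufactures goods on the premises; revenue $1,900,000 < $2,075,000 → Late-Night Permit not required.
(f) is a registered nonprofit; does not sell tobacco products; is located in Zone A → Regulatory Permit not required.
(g) manufactures goods on the premises; closes 10:00 PM, at/before 11:00 PM; revenue $1,900,000 ≤ $2,350,000 → Commercial Certificate not required.
(h) closes 10:00 PM, after 8:00 PM; revenue $1,900,000 ≤ $2,075,000 → Daytime License not required.
(i) closes 10:00 PM, after 8:00 PM → exempt from Nonprofit Registration.
(j) manufactures goods on the premises; is a registered nonprofit (not: is a worker-owned cooperative) → Light Manufacturing License not required.
(k) manufactures goods on the premises; does not serve alcohol for on-premises consumption → Operating Authorization not required.
(l) does not provide childcare services; manufactures goods on the premises → Childcare License not required.

Annual License, Daytime Registration, Light Manufacturing Registration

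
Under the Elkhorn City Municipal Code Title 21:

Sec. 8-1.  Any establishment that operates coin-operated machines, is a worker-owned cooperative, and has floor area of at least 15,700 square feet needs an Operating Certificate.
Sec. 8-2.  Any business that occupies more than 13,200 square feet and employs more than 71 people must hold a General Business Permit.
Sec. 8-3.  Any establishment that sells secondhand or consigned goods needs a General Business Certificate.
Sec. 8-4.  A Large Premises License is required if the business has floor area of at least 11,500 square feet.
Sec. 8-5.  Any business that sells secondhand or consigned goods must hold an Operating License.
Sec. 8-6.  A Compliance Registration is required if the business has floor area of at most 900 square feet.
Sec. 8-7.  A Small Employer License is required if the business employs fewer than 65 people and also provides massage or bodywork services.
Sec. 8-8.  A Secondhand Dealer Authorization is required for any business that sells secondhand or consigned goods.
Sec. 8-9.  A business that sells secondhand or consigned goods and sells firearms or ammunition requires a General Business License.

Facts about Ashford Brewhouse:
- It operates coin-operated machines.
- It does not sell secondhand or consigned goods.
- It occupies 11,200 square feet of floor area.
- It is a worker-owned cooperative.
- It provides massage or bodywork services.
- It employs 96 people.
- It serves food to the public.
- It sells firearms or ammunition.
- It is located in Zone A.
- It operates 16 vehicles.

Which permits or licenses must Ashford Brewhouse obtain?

Sec. 8-1. operates coin-operated machines; is a worker-owned cooperative; floor area 11,200 square feet < 15,700 square feet → Operating Certificate not required.
Sec. 8-2. floor area 11,200 square feet ≤ 13,200 square feet; employees 96 > 71 → General Business Permit not required.
Sec. 8-3. does not sell secondhand or consigned goods → General Business Certificate not required.
Sec. 8-4. floor area 11,200 square feet < 11,500 square feet → Large Premises License not required.
Sec. 8-5. does not sell secondhand or consigned goods → Operating License not required.
Sec. 8-6. floor area 11,200 square feet > 900 square feet → Compliance Registration not required.
Sec. 8-7. employees 96 ≥ 65; provides massage or bodywork services → Small Employer License not required.
Sec. 8-8. does not sell secondhand or consigned goods → Secondhand Dealer Authorization not required.
Sec. 8-9. does not sell secondhand or consigned goods; sells firearms or ammunition → General Business License not required.

None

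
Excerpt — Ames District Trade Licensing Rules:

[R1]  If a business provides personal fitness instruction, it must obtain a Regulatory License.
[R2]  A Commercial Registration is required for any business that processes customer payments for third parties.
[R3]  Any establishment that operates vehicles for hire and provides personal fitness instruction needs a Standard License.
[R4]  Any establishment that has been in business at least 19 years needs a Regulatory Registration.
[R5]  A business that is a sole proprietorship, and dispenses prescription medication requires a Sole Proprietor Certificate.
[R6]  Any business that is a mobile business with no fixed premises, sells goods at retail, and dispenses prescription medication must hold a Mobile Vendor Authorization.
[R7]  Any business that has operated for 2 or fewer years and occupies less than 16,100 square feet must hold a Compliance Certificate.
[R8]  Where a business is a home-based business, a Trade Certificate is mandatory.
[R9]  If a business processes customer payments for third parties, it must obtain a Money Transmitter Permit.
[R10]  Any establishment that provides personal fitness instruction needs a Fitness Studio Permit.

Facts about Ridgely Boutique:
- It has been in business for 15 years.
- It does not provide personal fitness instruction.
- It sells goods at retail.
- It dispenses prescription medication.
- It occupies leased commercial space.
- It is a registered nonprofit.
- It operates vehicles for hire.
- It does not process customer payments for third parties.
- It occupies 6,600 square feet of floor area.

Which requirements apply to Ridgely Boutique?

None

[R1] does not provide personal fitness instruction → Regulatory License not required.
[R2] does not process customer payments for third parties → Commercial Registration not required.
[R3] operates vehicles for hire; does not provide personal fitness instruction → Standard License not required.
[R4] years in business 15 < 19 → Regulatory Registration not required.
[R5] is a registered nonprofit (not: is a sole proprietorship); dispenses prescription medication → Sole Proprietor Certificate not required.
[R6] occupies leased commercial space (not: is a mobile business with no fixed premises); sells goods at retail; dispenses prescription medication → Mobile Vendor Authorization not required.
[R7] years in business 15 > 2; floor area 6,600 square feet < 16,100 square feet → Compliance Certificate not required.
[R8] occupies leased commercial space (not: is a home-based business) → Trade Certificate not required.
[R9] does not process customer payments for third parties → Money Transmitter Permit not required.
[R10] does not provide personal fitness instruction → Fitness Studio Permit not required.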